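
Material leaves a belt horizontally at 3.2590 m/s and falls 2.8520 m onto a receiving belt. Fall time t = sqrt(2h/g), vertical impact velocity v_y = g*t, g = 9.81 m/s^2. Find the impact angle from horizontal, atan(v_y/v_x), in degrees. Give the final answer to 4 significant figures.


t = sqrt(2*2.8520/9.81) = 0.762527 s
v_y = 9.81 * 0.762527 = 7.48039 m/s
angle = atan(7.48039 / 3.2590) = 66.46 deg


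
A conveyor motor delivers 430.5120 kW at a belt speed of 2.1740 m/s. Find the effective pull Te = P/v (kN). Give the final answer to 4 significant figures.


Te = P / v = 430.5120 / 2.1740
Te = 198.0 kN


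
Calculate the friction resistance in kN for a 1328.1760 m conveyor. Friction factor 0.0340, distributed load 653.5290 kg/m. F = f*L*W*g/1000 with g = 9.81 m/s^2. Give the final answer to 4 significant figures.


F = 0.0340 * 1328.1760 * 653.5290 * 9.81 / 1000
F = 289.5 kN


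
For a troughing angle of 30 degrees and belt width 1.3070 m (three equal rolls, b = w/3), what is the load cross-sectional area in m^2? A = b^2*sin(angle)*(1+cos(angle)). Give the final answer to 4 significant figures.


b = 1.3070/3 = 0.435667 m
A = 0.435667^2 * sin(30 deg) * (1 + cos(30 deg))
A = 0.1771 m^2


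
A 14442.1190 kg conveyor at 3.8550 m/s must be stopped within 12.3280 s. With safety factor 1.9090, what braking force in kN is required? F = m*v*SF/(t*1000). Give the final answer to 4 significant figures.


F = 14442.1190 * 3.8550 / 12.3280 * 1.9090 / 1000
F = 8.621 kN


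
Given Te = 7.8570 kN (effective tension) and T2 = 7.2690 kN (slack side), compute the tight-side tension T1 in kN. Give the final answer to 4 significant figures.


T1 = Te + T2 = 7.8570 + 7.2690
T1 = 15.13 kN


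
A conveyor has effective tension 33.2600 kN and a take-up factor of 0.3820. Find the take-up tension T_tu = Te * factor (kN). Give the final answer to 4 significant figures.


T_tu = 33.2600 * 0.3820
T_tu = 12.71 kN


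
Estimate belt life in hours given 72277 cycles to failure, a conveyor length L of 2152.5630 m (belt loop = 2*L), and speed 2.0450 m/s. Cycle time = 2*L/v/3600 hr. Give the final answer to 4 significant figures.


cycle_time = 2 * 2152.5630 / 2.0450 / 3600 = 0.584777 hr
life = 72277 * 0.584777 = 42270 hours


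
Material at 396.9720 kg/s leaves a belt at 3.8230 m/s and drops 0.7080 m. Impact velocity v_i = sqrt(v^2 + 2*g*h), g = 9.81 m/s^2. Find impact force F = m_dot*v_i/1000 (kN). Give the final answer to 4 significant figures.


v_i = sqrt(3.8230^2 + 2*9.81*0.7080) = 5.33913 m/s
F = 396.9720 * 5.33913 / 1000
F = 2.119 kN


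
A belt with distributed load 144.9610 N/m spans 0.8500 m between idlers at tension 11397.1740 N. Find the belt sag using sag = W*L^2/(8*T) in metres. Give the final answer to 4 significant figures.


sag = 144.9610 * 0.8500^2 / (8 * 11397.1740)
sag = 0.001149 m


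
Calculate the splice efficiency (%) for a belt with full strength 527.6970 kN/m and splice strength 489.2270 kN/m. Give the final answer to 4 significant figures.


Eff = 489.2270 / 527.6970 * 100
Eff = 92.71 %


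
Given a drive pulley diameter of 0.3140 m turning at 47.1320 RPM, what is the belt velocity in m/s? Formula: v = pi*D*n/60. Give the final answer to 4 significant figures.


v = pi * 0.3140 * 47.1320 / 60
v = 0.7749 m/s


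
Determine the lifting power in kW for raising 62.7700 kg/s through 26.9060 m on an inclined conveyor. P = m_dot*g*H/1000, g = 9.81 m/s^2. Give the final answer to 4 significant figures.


P = 62.7700 * 9.81 * 26.9060 / 1000
P = 16.57 kW


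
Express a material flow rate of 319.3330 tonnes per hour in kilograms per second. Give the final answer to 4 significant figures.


m_dot = 319.3330 * 1000 / 3600
m_dot = 88.70 kg/s


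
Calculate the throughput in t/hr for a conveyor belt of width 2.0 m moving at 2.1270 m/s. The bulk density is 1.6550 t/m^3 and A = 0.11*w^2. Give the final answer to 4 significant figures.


A = 0.11 * 2.0^2 = 0.44 m^2
C = 0.44 * 2.1270 * 1.6550 * 3600
C = 5576 t/hr


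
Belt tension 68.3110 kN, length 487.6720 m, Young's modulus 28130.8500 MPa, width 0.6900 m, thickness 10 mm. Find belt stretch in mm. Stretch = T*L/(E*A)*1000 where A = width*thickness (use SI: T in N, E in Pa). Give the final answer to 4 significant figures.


A = 0.6900 * 0.01 = 0.00690 m^2
Stretch = 68.3110*1000 * 487.6720 / (28130.8500e6 * 0.00690) * 1000
Stretch = 171.6 mm


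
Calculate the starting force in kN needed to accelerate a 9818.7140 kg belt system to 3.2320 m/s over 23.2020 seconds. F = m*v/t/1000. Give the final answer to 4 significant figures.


F = 9818.7140 * 3.2320 / 23.2020 / 1000
F = 1.368 kN


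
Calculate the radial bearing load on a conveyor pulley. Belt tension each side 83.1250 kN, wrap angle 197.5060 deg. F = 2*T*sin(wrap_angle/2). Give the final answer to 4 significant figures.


F = 2 * 83.1250 * sin(197.5060/2 deg)
F = 164.3 kN


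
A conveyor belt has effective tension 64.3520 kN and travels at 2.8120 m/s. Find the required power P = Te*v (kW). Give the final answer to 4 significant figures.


P = Te * v = 64.3520 * 2.8120
P = 181.0 kW


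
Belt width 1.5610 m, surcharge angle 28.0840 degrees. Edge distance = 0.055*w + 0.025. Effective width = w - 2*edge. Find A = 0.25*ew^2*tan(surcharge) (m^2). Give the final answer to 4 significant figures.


edge = 0.055*1.5610 + 0.025 = 0.110855 m
ew = 1.5610 - 2*0.110855 = 1.33929 m
A = 0.25 * 1.33929^2 * tan(28.0840 deg)
A = 0.2393 m^2


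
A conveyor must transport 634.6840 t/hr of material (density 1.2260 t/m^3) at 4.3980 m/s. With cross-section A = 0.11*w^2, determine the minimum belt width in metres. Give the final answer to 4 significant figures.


A_req = 634.6840 / (4.3980 * 1.2260 * 3600) = 0.0326971 m^2
w = sqrt(0.0326971 / 0.11)
w = 0.5452 m


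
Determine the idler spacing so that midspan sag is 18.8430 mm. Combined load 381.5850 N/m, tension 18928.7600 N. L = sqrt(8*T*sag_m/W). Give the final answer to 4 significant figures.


sag = 18.8430/1000 = 0.018843 m
L = sqrt(8 * 18928.7600 * 0.018843 / 381.5850)
L = 2.735 m


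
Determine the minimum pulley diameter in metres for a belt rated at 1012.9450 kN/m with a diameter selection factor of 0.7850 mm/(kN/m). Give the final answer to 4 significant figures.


D = 1012.9450 * 0.7850 / 1000
D = 0.7952 m


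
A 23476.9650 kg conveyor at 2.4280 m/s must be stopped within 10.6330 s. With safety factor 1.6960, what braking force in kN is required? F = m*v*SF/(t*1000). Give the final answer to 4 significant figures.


F = 23476.9650 * 2.4280 / 10.6330 * 1.6960 / 1000
F = 9.092 kN


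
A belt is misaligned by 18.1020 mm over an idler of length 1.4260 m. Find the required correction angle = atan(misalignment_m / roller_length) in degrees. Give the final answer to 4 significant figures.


misalign_m = 18.1020 / 1000 = 0.018102 m
angle = atan(0.018102 / 1.4260)
angle = 0.7273 deg


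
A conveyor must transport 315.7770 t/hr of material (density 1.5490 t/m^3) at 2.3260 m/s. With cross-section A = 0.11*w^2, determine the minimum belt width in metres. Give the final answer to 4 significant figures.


A_req = 315.7770 / (2.3260 * 1.5490 * 3600) = 0.0243454 m^2
w = sqrt(0.0243454 / 0.11)
w = 0.4704 m


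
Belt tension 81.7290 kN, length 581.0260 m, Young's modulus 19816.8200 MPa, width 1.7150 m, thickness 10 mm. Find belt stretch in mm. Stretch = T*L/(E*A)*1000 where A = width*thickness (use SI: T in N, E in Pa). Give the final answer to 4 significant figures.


A = 1.7150 * 0.01 = 0.01715 m^2
Stretch = 81.7290*1000 * 581.0260 / (19816.8200e6 * 0.01715) * 1000
Stretch = 139.7 mm


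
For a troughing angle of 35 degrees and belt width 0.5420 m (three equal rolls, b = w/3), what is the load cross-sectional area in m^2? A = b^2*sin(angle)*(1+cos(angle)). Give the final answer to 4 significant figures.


b = 0.5420/3 = 0.180667 m
A = 0.180667^2 * sin(35 deg) * (1 + cos(35 deg))
A = 0.03406 m^2


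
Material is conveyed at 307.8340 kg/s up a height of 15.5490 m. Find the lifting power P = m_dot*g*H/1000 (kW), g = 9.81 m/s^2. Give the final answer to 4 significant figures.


P = 307.8340 * 9.81 * 15.5490 / 1000
P = 46.96 kW


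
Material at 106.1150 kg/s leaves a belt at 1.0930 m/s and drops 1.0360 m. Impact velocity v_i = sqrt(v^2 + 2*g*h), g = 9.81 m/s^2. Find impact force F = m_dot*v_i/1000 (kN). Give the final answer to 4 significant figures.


v_i = sqrt(1.0930^2 + 2*9.81*1.0360) = 4.63907 m/s
F = 106.1150 * 4.63907 / 1000
F = 0.4923 kN


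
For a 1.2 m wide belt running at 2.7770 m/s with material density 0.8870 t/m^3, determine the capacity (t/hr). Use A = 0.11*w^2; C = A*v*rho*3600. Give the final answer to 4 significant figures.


A = 0.11 * 1.2^2 = 0.1584 m^2
C = 0.1584 * 2.7770 * 0.8870 * 3600
C = 1405 t/hr


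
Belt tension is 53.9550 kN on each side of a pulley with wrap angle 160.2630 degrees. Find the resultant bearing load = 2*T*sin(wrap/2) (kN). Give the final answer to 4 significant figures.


F = 2 * 53.9550 * sin(160.2630/2 deg)
F = 106.3 kN


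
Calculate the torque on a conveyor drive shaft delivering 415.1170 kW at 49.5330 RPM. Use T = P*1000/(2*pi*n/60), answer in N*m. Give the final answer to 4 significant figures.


omega = 2*pi*49.5330/60 = 5.18708 rad/s
T = 415.1170*1000 / 5.18708
T = 80030 N*m


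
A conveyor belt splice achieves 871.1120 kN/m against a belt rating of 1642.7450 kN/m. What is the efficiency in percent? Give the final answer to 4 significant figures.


Eff = 871.1120 / 1642.7450 * 100
Eff = 53.03 %


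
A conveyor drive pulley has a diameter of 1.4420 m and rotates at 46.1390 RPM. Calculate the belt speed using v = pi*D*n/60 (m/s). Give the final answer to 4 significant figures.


v = pi * 1.4420 * 46.1390 / 60
v = 3.484 m/s


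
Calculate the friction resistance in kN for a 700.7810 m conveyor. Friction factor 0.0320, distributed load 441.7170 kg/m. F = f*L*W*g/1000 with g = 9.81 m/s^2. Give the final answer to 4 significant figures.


F = 0.0320 * 700.7810 * 441.7170 * 9.81 / 1000
F = 97.17 kN


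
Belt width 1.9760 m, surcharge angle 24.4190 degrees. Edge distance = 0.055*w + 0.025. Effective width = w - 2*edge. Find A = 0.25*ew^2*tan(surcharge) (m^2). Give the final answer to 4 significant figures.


edge = 0.055*1.9760 + 0.025 = 0.13368 m
ew = 1.9760 - 2*0.13368 = 1.70864 m
A = 0.25 * 1.70864^2 * tan(24.4190 deg)
A = 0.3314 m^2


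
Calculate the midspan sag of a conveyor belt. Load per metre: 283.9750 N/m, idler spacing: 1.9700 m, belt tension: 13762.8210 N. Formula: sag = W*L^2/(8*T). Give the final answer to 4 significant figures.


sag = 283.9750 * 1.9700^2 / (8 * 13762.8210)
sag = 0.01001 m


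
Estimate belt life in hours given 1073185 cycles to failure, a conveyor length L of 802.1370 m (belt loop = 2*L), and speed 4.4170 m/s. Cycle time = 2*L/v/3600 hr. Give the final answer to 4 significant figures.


cycle_time = 2 * 802.1370 / 4.4170 / 3600 = 0.10089 hr
life = 1073185 * 0.10089 = 108300 hours


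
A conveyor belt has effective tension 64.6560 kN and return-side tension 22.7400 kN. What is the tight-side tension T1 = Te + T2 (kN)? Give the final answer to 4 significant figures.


T1 = Te + T2 = 64.6560 + 22.7400
T1 = 87.40 kN


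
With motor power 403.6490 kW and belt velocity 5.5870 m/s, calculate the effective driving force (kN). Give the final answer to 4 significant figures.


Te = P / v = 403.6490 / 5.5870
Te = 72.25 kN


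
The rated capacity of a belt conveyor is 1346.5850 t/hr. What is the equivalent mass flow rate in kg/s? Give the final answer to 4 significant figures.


m_dot = 1346.5850 * 1000 / 3600
m_dot = 374.1 kg/s


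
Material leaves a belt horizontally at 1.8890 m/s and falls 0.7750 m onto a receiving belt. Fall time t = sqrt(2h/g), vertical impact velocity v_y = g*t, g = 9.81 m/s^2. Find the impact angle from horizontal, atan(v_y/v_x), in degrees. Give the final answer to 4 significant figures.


t = sqrt(2*0.7750/9.81) = 0.397495 s
v_y = 9.81 * 0.397495 = 3.89943 m/s
angle = atan(3.89943 / 1.8890) = 64.15 deg


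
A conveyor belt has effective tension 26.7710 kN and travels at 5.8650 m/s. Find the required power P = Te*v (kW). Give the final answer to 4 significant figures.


P = Te * v = 26.7710 * 5.8650
P = 157.0 kW


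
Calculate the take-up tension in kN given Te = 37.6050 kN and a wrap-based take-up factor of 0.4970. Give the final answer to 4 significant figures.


T_tu = 37.6050 * 0.4970
T_tu = 18.69 kN


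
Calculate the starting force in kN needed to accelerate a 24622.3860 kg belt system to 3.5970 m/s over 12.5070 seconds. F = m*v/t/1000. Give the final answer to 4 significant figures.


F = 24622.3860 * 3.5970 / 12.5070 / 1000
F = 7.081 kN


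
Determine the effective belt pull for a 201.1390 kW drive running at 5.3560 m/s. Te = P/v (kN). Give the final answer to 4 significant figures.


Te = P / v = 201.1390 / 5.3560
Te = 37.55 kN


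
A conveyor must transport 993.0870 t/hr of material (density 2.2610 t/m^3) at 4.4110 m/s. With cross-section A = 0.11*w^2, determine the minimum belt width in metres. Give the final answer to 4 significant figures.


A_req = 993.0870 / (4.4110 * 2.2610 * 3600) = 0.0276597 m^2
w = sqrt(0.0276597 / 0.11)
w = 0.5014 m


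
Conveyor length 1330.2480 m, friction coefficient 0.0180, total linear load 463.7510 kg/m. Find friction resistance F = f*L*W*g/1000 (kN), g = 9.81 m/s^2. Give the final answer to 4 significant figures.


F = 0.0180 * 1330.2480 * 463.7510 * 9.81 / 1000
F = 108.9 kN


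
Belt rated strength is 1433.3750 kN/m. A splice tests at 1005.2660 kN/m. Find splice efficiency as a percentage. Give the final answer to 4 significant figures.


Eff = 1005.2660 / 1433.3750 * 100
Eff = 70.13 %


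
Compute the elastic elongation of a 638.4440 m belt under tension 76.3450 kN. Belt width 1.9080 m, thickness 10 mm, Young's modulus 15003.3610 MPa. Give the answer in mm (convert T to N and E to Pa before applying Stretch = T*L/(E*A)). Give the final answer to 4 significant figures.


A = 1.9080 * 0.01 = 0.01908 m^2
Stretch = 76.3450*1000 * 638.4440 / (15003.3610e6 * 0.01908) * 1000
Stretch = 170.3 mm


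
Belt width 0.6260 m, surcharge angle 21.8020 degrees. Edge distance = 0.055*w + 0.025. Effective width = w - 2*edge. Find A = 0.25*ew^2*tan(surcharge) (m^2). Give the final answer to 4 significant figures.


edge = 0.055*0.6260 + 0.025 = 0.05943 m
ew = 0.6260 - 2*0.05943 = 0.50714 m
A = 0.25 * 0.50714^2 * tan(21.8020 deg)
A = 0.02572 m^2


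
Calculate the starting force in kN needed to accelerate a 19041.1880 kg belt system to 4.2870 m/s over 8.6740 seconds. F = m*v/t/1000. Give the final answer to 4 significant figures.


F = 19041.1880 * 4.2870 / 8.6740 / 1000
F = 9.411 kN


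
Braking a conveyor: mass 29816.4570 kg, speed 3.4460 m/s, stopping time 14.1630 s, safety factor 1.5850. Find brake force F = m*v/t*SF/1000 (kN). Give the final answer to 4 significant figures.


F = 29816.4570 * 3.4460 / 14.1630 * 1.5850 / 1000
F = 11.50 kN


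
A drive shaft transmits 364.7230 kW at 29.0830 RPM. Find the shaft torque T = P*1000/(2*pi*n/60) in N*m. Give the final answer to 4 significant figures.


omega = 2*pi*29.0830/60 = 3.04556 rad/s
T = 364.7230*1000 / 3.04556
T = 119800 N*m


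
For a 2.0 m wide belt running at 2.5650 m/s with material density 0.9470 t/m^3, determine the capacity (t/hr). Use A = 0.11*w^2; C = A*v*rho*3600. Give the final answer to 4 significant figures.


A = 0.11 * 2.0^2 = 0.44 m^2
C = 0.44 * 2.5650 * 0.9470 * 3600
C = 3848 t/hr


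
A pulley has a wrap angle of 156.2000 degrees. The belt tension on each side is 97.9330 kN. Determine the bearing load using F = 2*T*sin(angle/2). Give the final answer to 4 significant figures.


F = 2 * 97.9330 * sin(156.2000/2 deg)
F = 191.7 kN


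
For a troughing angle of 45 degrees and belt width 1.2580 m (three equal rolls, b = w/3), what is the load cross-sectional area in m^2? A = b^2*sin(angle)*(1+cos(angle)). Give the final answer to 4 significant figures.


b = 1.2580/3 = 0.419333 m
A = 0.419333^2 * sin(45 deg) * (1 + cos(45 deg))
A = 0.2123 m^2


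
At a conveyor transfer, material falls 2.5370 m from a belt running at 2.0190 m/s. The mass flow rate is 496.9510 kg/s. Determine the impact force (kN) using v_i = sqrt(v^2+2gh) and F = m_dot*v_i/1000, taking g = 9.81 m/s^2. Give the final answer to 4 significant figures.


v_i = sqrt(2.0190^2 + 2*9.81*2.5370) = 7.33841 m/s
F = 496.9510 * 7.33841 / 1000
F = 3.647 kN


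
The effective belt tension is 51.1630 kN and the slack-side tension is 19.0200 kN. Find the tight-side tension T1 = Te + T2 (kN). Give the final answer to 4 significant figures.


T1 = Te + T2 = 51.1630 + 19.0200
T1 = 70.18 kN


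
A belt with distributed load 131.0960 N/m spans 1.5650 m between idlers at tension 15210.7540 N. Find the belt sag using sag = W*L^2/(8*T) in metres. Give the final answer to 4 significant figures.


sag = 131.0960 * 1.5650^2 / (8 * 15210.7540)
sag = 0.002639 m


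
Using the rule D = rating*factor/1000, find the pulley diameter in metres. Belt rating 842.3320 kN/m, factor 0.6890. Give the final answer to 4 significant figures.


D = 842.3320 * 0.6890 / 1000
D = 0.5804 m


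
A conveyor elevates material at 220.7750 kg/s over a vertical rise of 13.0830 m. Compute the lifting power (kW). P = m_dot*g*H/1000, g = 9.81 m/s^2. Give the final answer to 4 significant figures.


P = 220.7750 * 9.81 * 13.0830 / 1000
P = 28.34 kW


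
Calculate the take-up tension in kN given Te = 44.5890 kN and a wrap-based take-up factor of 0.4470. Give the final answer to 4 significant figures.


T_tu = 44.5890 * 0.4470
T_tu = 19.93 kN


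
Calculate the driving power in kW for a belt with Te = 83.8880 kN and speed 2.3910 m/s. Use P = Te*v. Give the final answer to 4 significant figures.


P = Te * v = 83.8880 * 2.3910
P = 200.6 kW


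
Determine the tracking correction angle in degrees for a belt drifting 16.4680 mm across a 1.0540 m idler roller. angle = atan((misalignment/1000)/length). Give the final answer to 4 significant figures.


misalign_m = 16.4680 / 1000 = 0.016468 m
angle = atan(0.016468 / 1.0540)
angle = 0.8951 deg


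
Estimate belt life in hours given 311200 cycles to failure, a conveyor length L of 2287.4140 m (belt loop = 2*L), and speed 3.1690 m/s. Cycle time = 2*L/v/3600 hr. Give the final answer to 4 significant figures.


cycle_time = 2 * 2287.4140 / 3.1690 / 3600 = 0.401005 hr
life = 311200 * 0.401005 = 124800 hours


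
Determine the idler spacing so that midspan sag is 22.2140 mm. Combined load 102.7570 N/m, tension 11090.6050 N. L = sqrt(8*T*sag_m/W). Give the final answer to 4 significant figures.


sag = 22.2140/1000 = 0.022214 m
L = sqrt(8 * 11090.6050 * 0.022214 / 102.7570)
L = 4.380 m


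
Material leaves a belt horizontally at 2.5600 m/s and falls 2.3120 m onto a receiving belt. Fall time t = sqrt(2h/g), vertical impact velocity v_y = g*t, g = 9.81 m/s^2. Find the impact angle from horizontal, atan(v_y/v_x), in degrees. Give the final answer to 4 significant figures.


t = sqrt(2*2.3120/9.81) = 0.686554 s
v_y = 9.81 * 0.686554 = 6.73509 m/s
angle = atan(6.73509 / 2.5600) = 69.19 deg


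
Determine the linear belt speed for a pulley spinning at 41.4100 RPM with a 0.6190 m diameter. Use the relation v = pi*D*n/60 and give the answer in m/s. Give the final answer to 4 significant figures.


v = pi * 0.6190 * 41.4100 / 60
v = 1.342 m/s


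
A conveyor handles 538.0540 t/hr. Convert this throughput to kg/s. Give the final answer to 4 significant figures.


m_dot = 538.0540 * 1000 / 3600
m_dot = 149.5 kg/s


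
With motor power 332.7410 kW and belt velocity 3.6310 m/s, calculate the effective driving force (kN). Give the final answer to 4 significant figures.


Te = P / v = 332.7410 / 3.6310
Te = 91.64 kN


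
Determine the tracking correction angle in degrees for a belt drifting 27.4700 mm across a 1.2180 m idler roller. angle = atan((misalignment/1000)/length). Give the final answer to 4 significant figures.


misalign_m = 27.4700 / 1000 = 0.027470 m
angle = atan(0.027470 / 1.2180)
angle = 1.292 deg


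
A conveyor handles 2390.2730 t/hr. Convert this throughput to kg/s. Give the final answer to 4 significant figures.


m_dot = 2390.2730 * 1000 / 3600
m_dot = 664.0 kg/s


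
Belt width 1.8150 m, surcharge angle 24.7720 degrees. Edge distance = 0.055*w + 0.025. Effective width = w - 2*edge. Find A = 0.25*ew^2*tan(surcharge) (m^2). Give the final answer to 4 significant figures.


edge = 0.055*1.8150 + 0.025 = 0.124825 m
ew = 1.8150 - 2*0.124825 = 1.56535 m
A = 0.25 * 1.56535^2 * tan(24.7720 deg)
A = 0.2827 m^2


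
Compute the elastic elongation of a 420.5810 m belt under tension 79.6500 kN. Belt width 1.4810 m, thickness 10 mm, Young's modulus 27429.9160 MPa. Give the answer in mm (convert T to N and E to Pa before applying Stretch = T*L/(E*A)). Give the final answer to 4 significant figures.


A = 1.4810 * 0.01 = 0.01481 m^2
Stretch = 79.6500*1000 * 420.5810 / (27429.9160e6 * 0.01481) * 1000
Stretch = 82.46 mm


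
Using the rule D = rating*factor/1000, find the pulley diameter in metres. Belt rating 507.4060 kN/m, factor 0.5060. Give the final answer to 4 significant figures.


D = 507.4060 * 0.5060 / 1000
D = 0.2567 m


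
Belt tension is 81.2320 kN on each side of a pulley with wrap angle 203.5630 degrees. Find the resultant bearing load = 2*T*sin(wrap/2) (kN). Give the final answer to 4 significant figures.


F = 2 * 81.2320 * sin(203.5630/2 deg)
F = 159.0 kN


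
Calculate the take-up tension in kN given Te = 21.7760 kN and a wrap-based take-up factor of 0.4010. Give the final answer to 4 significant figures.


T_tu = 21.7760 * 0.4010
T_tu = 8.732 kN


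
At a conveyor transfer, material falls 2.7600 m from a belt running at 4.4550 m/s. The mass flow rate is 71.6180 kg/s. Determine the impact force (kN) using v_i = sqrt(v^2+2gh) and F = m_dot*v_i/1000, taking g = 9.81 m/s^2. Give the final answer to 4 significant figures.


v_i = sqrt(4.4550^2 + 2*9.81*2.7600) = 8.60222 m/s
F = 71.6180 * 8.60222 / 1000
F = 0.6161 kN


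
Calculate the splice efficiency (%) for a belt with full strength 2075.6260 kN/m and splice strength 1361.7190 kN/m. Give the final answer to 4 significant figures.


Eff = 1361.7190 / 2075.6260 * 100
Eff = 65.61 %


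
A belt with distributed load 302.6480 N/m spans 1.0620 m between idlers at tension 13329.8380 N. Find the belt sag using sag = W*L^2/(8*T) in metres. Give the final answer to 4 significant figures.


sag = 302.6480 * 1.0620^2 / (8 * 13329.8380)
sag = 0.003201 m


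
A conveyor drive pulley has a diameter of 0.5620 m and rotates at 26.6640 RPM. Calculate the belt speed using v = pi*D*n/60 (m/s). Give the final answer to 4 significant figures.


v = pi * 0.5620 * 26.6640 / 60
v = 0.7846 m/s


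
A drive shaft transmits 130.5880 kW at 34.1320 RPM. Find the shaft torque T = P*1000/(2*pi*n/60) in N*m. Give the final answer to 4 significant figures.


omega = 2*pi*34.1320/60 = 3.57429 rad/s
T = 130.5880*1000 / 3.57429
T = 36540 N*m


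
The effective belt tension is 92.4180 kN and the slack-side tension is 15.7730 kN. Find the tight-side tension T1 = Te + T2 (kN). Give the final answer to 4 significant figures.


T1 = Te + T2 = 92.4180 + 15.7730
T1 = 108.2 kN


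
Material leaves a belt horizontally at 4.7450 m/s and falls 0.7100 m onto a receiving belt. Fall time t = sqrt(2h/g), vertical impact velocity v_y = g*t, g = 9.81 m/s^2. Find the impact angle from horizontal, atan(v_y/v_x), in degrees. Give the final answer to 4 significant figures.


t = sqrt(2*0.7100/9.81) = 0.380461 s
v_y = 9.81 * 0.380461 = 3.73232 m/s
angle = atan(3.73232 / 4.7450) = 38.19 deg


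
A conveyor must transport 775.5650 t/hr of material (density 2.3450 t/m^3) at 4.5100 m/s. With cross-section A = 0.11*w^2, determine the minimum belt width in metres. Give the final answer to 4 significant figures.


A_req = 775.5650 / (4.5100 * 2.3450 * 3600) = 0.0203702 m^2
w = sqrt(0.0203702 / 0.11)
w = 0.4303 m


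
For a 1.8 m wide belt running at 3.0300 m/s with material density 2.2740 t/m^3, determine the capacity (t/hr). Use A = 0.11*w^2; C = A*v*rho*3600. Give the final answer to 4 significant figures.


A = 0.11 * 1.8^2 = 0.3564 m^2
C = 0.3564 * 3.0300 * 2.2740 * 3600
C = 8840 t/hr


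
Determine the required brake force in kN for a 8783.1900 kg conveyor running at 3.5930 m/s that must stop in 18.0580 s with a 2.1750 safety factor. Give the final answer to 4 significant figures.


F = 8783.1900 * 3.5930 / 18.0580 * 2.1750 / 1000
F = 3.801 kN


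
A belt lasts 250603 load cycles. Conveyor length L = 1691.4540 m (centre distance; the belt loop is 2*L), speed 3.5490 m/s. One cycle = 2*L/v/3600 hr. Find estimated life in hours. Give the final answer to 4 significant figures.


cycle_time = 2 * 1691.4540 / 3.5490 / 3600 = 0.264778 hr
life = 250603 * 0.264778 = 66350 hours


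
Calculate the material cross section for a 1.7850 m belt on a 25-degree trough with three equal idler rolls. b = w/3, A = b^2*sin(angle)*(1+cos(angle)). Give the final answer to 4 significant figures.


b = 1.7850/3 = 0.595 m
A = 0.595^2 * sin(25 deg) * (1 + cos(25 deg))
A = 0.2852 m^2


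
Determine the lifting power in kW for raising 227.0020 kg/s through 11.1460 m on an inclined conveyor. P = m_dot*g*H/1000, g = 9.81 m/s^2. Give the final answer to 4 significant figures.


P = 227.0020 * 9.81 * 11.1460 / 1000
P = 24.82 kW


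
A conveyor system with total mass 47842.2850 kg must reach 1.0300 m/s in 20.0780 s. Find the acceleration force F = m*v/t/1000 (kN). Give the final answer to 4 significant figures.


F = 47842.2850 * 1.0300 / 20.0780 / 1000
F = 2.454 kN


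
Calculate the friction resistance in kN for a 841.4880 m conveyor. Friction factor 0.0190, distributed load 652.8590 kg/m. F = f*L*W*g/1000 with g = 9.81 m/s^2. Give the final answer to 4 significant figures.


F = 0.0190 * 841.4880 * 652.8590 * 9.81 / 1000
F = 102.4 kN


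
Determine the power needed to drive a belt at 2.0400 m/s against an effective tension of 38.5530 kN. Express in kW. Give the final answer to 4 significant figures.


P = Te * v = 38.5530 * 2.0400
P = 78.65 kW


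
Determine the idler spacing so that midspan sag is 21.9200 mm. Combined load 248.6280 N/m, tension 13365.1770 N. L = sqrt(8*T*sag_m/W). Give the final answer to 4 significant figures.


sag = 21.9200/1000 = 0.021920 m
L = sqrt(8 * 13365.1770 * 0.021920 / 248.6280)
L = 3.070 m


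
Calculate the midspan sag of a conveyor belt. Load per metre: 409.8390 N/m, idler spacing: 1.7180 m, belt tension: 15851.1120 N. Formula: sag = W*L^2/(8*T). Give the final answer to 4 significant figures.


sag = 409.8390 * 1.7180^2 / (8 * 15851.1120)
sag = 0.009539 m


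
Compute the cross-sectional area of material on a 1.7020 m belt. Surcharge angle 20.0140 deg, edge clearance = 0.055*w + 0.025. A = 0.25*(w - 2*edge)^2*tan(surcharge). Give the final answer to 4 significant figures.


edge = 0.055*1.7020 + 0.025 = 0.11861 m
ew = 1.7020 - 2*0.11861 = 1.46478 m
A = 0.25 * 1.46478^2 * tan(20.0140 deg)
A = 0.1954 m^2


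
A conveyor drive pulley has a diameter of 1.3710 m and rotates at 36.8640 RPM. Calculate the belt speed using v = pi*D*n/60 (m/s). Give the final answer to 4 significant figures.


v = pi * 1.3710 * 36.8640 / 60
v = 2.646 m/s


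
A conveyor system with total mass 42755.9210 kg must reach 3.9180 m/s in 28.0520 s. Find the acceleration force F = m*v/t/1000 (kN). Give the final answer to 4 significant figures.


F = 42755.9210 * 3.9180 / 28.0520 / 1000
F = 5.972 kN


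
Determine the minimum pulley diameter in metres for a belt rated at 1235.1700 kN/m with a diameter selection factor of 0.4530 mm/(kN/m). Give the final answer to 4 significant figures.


D = 1235.1700 * 0.4530 / 1000
D = 0.5595 m


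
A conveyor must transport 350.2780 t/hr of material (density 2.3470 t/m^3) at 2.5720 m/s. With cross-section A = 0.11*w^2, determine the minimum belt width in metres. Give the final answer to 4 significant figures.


A_req = 350.2780 / (2.5720 * 2.3470 * 3600) = 0.0161186 m^2
w = sqrt(0.0161186 / 0.11)
w = 0.3828 m


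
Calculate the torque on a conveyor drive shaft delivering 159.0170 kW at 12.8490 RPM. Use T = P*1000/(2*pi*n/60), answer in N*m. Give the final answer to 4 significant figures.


omega = 2*pi*12.8490/60 = 1.34554 rad/s
T = 159.0170*1000 / 1.34554
T = 118200 N*m


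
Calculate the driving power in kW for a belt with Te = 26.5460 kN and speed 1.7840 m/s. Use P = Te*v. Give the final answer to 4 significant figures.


P = Te * v = 26.5460 * 1.7840
P = 47.36 kW


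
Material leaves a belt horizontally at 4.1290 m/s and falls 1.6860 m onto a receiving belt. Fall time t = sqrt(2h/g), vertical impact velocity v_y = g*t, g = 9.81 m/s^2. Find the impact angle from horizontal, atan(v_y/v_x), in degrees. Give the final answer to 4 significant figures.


t = sqrt(2*1.6860/9.81) = 0.586286 s
v_y = 9.81 * 0.586286 = 5.75147 m/s
angle = atan(5.75147 / 4.1290) = 54.33 deg


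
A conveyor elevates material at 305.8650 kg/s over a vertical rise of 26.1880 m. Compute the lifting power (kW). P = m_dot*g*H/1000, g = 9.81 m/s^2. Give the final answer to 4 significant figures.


P = 305.8650 * 9.81 * 26.1880 / 1000
P = 78.58 kW


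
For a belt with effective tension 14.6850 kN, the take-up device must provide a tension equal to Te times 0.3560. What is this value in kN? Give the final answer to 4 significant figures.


T_tu = 14.6850 * 0.3560
T_tu = 5.228 kN


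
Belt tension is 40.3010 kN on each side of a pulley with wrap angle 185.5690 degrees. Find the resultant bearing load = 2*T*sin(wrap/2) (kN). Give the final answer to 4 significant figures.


F = 2 * 40.3010 * sin(185.5690/2 deg)
F = 80.51 kN


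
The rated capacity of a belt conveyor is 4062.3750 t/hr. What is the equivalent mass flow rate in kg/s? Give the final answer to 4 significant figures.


m_dot = 4062.3750 * 1000 / 3600
m_dot = 1128 kg/s


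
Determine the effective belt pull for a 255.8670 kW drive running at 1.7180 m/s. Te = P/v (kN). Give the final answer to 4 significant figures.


Te = P / v = 255.8670 / 1.7180
Te = 148.9 kN


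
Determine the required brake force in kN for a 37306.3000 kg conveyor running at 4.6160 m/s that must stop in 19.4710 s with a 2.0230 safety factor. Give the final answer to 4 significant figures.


F = 37306.3000 * 4.6160 / 19.4710 * 2.0230 / 1000
F = 17.89 kN


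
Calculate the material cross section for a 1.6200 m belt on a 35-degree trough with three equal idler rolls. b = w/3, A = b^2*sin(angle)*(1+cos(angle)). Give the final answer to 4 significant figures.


b = 1.6200/3 = 0.54 m
A = 0.54^2 * sin(35 deg) * (1 + cos(35 deg))
A = 0.3043 m^2


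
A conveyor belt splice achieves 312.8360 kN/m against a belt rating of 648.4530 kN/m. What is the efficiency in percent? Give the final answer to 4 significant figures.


Eff = 312.8360 / 648.4530 * 100
Eff = 48.24 %


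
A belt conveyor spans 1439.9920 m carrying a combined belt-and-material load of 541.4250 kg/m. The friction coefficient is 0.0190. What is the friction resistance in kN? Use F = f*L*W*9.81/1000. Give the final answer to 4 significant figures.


F = 0.0190 * 1439.9920 * 541.4250 * 9.81 / 1000
F = 145.3 kN


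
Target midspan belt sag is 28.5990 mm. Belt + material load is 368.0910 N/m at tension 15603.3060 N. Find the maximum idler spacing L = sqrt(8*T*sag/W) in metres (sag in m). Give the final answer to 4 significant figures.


sag = 28.5990/1000 = 0.028599 m
L = sqrt(8 * 15603.3060 * 0.028599 / 368.0910)
L = 3.114 m


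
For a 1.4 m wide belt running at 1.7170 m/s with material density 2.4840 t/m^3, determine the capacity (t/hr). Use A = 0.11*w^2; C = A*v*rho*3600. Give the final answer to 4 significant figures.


A = 0.11 * 1.4^2 = 0.2156 m^2
C = 0.2156 * 1.7170 * 2.4840 * 3600
C = 3310 t/hr


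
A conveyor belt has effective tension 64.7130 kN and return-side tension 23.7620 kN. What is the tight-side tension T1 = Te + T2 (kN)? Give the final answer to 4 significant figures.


T1 = Te + T2 = 64.7130 + 23.7620
T1 = 88.47 kN


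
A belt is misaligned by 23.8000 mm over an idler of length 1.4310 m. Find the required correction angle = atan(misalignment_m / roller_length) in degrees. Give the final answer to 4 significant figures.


misalign_m = 23.8000 / 1000 = 0.023800 m
angle = atan(0.023800 / 1.4310)
angle = 0.9528 deg


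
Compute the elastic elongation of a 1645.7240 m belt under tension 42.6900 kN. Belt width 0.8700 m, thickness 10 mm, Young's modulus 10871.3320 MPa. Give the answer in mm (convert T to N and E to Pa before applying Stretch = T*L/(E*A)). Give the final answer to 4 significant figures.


A = 0.8700 * 0.01 = 0.00870 m^2
Stretch = 42.6900*1000 * 1645.7240 / (10871.3320e6 * 0.00870) * 1000
Stretch = 742.8 mm


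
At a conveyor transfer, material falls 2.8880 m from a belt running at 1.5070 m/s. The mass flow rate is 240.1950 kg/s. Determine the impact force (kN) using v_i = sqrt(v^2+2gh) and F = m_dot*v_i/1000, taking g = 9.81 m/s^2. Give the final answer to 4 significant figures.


v_i = sqrt(1.5070^2 + 2*9.81*2.8880) = 7.67682 m/s
F = 240.1950 * 7.67682 / 1000
F = 1.844 kN


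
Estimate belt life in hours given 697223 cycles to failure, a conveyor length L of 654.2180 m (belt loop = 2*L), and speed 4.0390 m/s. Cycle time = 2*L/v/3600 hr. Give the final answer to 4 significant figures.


cycle_time = 2 * 654.2180 / 4.0390 / 3600 = 0.0899862 hr
life = 697223 * 0.0899862 = 62740 hours


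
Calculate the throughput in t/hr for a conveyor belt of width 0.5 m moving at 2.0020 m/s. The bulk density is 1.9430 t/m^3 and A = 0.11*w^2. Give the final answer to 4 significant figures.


A = 0.11 * 0.5^2 = 0.0275 m^2
C = 0.0275 * 2.0020 * 1.9430 * 3600
C = 385.1 t/hr


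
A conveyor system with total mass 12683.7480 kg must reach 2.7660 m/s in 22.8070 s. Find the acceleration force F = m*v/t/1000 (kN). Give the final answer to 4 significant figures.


F = 12683.7480 * 2.7660 / 22.8070 / 1000
F = 1.538 kN


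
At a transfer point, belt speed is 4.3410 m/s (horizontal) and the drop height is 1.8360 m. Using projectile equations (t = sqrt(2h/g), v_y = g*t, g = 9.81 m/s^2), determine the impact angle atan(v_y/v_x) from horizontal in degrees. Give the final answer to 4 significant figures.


t = sqrt(2*1.8360/9.81) = 0.61181 s
v_y = 9.81 * 0.61181 = 6.00186 m/s
angle = atan(6.00186 / 4.3410) = 54.12 deg


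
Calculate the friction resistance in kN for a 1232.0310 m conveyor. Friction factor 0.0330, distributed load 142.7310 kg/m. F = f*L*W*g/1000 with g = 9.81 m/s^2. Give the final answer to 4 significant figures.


F = 0.0330 * 1232.0310 * 142.7310 * 9.81 / 1000
F = 56.93 kN


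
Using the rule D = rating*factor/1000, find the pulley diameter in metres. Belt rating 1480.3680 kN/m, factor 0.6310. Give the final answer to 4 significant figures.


D = 1480.3680 * 0.6310 / 1000
D = 0.9341 m


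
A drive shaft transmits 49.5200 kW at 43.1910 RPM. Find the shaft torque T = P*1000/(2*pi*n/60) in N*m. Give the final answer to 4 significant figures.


omega = 2*pi*43.1910/60 = 4.52295 rad/s
T = 49.5200*1000 / 4.52295
T = 10950 N*m


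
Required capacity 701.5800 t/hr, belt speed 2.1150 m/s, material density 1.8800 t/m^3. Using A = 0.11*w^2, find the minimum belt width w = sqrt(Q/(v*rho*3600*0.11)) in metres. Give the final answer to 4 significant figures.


A_req = 701.5800 / (2.1150 * 1.8800 * 3600) = 0.0490125 m^2
w = sqrt(0.0490125 / 0.11)
w = 0.6675 m


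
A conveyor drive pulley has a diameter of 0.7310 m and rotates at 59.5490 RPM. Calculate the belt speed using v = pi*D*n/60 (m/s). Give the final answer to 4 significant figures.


v = pi * 0.7310 * 59.5490 / 60
v = 2.279 m/s


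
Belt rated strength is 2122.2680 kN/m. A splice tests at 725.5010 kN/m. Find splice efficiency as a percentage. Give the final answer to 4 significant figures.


Eff = 725.5010 / 2122.2680 * 100
Eff = 34.19 %


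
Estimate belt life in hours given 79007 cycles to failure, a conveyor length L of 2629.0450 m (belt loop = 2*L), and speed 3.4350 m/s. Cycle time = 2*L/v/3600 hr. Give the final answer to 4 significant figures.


cycle_time = 2 * 2629.0450 / 3.4350 / 3600 = 0.425205 hr
life = 79007 * 0.425205 = 33590 hours


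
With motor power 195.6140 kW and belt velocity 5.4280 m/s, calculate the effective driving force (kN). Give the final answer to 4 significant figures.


Te = P / v = 195.6140 / 5.4280
Te = 36.04 kN


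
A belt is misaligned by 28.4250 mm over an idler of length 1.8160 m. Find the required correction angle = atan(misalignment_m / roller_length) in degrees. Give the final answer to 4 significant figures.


misalign_m = 28.4250 / 1000 = 0.028425 m
angle = atan(0.028425 / 1.8160)
angle = 0.8968 deg


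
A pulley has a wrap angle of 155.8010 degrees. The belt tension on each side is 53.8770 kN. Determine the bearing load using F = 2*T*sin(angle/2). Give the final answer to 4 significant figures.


F = 2 * 53.8770 * sin(155.8010/2 deg)
F = 105.4 kN


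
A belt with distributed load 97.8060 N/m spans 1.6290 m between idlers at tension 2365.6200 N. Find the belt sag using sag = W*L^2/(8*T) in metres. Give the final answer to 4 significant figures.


sag = 97.8060 * 1.6290^2 / (8 * 2365.6200)
sag = 0.01371 m


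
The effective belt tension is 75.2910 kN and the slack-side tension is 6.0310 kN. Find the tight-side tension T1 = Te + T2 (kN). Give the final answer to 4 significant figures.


T1 = Te + T2 = 75.2910 + 6.0310
T1 = 81.32 kN


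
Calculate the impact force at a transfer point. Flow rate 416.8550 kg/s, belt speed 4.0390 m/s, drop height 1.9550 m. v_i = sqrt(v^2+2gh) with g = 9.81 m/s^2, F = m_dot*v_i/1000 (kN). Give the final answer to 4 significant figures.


v_i = sqrt(4.0390^2 + 2*9.81*1.9550) = 7.39396 m/s
F = 416.8550 * 7.39396 / 1000
F = 3.082 kN


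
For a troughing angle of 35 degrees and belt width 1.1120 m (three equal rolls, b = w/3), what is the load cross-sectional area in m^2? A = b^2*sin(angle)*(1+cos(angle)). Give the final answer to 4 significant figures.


b = 1.1120/3 = 0.370667 m
A = 0.370667^2 * sin(35 deg) * (1 + cos(35 deg))
A = 0.1434 m^2


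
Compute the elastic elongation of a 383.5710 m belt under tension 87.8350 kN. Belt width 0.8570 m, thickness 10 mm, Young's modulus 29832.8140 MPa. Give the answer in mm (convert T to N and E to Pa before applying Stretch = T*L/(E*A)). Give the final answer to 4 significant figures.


A = 0.8570 * 0.01 = 0.00857 m^2
Stretch = 87.8350*1000 * 383.5710 / (29832.8140e6 * 0.00857) * 1000
Stretch = 131.8 mm


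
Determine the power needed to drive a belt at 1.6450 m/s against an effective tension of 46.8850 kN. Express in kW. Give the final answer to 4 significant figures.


P = Te * v = 46.8850 * 1.6450
P = 77.13 kW


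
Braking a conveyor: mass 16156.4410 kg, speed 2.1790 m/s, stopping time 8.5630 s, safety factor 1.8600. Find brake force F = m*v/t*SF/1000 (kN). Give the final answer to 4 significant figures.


F = 16156.4410 * 2.1790 / 8.5630 * 1.8600 / 1000
F = 7.647 kN


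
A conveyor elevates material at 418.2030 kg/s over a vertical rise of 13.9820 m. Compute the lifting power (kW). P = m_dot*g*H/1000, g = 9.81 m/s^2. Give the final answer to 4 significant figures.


P = 418.2030 * 9.81 * 13.9820 / 1000
P = 57.36 kW


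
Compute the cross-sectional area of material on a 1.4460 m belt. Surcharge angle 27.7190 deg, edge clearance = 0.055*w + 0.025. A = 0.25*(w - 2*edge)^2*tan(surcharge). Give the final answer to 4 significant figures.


edge = 0.055*1.4460 + 0.025 = 0.10453 m
ew = 1.4460 - 2*0.10453 = 1.23694 m
A = 0.25 * 1.23694^2 * tan(27.7190 deg)
A = 0.2010 m^2
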